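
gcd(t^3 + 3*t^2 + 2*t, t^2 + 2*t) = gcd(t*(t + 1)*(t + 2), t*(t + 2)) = t^2 + 2*t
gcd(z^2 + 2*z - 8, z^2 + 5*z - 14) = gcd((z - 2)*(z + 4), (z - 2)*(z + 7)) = z - 2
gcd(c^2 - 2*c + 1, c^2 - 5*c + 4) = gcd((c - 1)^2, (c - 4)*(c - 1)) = c - 1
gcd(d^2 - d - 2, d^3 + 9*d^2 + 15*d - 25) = 1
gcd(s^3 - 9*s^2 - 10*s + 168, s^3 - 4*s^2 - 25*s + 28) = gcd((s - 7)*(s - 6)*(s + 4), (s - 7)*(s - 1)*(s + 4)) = s^2 - 3*s - 28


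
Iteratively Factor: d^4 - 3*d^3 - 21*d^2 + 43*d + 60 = (d - 3)*(d^3 - 21*d - 20) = (d - 3)*(d + 1)*(d^2 - d - 20) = (d - 3)*(d + 1)*(d + 4)*(d - 5)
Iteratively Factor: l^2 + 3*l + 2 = (l + 2)*(l + 1)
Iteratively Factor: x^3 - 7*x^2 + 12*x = (x)*(x^2 - 7*x + 12) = x*(x - 4)*(x - 3)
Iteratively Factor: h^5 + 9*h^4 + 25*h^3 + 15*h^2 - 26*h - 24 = (h + 1)*(h^4 + 8*h^3 + 17*h^2 - 2*h - 24) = (h + 1)*(h + 2)*(h^3 + 6*h^2 + 5*h - 12) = (h - 1)*(h + 1)*(h + 2)*(h^2 + 7*h + 12) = (h - 1)*(h + 1)*(h + 2)*(h + 3)*(h + 4)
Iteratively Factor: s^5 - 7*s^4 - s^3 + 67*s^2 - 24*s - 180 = (s - 3)*(s^4 - 4*s^3 - 13*s^2 + 28*s + 60) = (s - 3)*(s + 2)*(s^3 - 6*s^2 - s + 30) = (s - 3)*(s + 2)^2*(s^2 - 8*s + 15) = (s - 3)^2*(s + 2)^2*(s - 5)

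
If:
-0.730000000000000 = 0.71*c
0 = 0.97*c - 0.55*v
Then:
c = -1.03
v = -1.81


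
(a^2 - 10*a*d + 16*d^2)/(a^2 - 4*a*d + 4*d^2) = (a - 8*d)/(a - 2*d)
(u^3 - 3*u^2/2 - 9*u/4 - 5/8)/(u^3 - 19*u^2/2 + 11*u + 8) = (u^2 - 2*u - 5/4)/(u^2 - 10*u + 16)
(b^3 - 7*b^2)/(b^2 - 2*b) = b*(b - 7)/(b - 2)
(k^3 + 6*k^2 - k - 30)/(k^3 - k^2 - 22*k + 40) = (k + 3)/(k - 4)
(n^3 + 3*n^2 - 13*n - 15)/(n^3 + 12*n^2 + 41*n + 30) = (n - 3)/(n + 6)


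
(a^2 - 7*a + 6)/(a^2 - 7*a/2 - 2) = 2*(-a^2 + 7*a - 6)/(-2*a^2 + 7*a + 4)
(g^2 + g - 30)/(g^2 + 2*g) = (g^2 + g - 30)/(g*(g + 2))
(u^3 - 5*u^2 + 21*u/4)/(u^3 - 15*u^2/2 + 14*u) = (u - 3/2)/(u - 4)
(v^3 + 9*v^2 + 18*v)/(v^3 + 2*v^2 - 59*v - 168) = v*(v + 6)/(v^2 - v - 56)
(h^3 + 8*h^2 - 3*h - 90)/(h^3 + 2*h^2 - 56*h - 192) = (h^2 + 2*h - 15)/(h^2 - 4*h - 32)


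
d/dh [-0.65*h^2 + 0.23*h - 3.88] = 0.23 - 1.3*h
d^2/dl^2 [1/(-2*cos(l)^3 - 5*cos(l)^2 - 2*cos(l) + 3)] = -(2*(7*cos(l) + 20*cos(2*l) + 9*cos(3*l))*(7*cos(l) + 5*cos(2*l) + cos(3*l) - 1) + 64*(3*cos(l)^2 + 5*cos(l) + 1)^2*sin(l)^2)/(7*cos(l) + 5*cos(2*l) + cos(3*l) - 1)^3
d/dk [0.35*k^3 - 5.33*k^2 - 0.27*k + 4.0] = 1.05*k^2 - 10.66*k - 0.27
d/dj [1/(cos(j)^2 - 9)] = 2*sin(j)*cos(j)/(cos(j)^2 - 9)^2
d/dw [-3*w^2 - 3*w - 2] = -6*w - 3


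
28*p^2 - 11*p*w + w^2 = (-7*p + w)*(-4*p + w)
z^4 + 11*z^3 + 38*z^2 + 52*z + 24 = (z + 1)*(z + 2)^2*(z + 6)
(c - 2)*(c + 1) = c^2 - c - 2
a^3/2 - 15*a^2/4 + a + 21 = (a/2 + 1)*(a - 6)*(a - 7/2)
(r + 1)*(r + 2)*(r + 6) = r^3 + 9*r^2 + 20*r + 12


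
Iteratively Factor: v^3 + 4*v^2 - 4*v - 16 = (v + 4)*(v^2 - 4) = (v - 2)*(v + 4)*(v + 2)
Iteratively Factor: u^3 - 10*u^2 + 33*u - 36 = (u - 4)*(u^2 - 6*u + 9) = (u - 4)*(u - 3)*(u - 3)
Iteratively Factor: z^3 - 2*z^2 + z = (z - 1)*(z^2 - z) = z*(z - 1)*(z - 1)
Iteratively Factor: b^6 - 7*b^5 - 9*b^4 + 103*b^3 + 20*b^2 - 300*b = (b - 2)*(b^5 - 5*b^4 - 19*b^3 + 65*b^2 + 150*b) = (b - 2)*(b + 2)*(b^4 - 7*b^3 - 5*b^2 + 75*b) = (b - 5)*(b - 2)*(b + 2)*(b^3 - 2*b^2 - 15*b) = (b - 5)^2*(b - 2)*(b + 2)*(b^2 + 3*b) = b*(b - 5)^2*(b - 2)*(b + 2)*(b + 3)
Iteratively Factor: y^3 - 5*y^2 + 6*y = (y - 3)*(y^2 - 2*y) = y*(y - 3)*(y - 2)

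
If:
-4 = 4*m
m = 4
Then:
No Solution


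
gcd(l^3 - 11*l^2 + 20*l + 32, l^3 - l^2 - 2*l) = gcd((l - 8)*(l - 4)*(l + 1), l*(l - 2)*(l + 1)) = l + 1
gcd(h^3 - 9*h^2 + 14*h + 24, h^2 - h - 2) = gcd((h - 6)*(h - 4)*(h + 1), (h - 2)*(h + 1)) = h + 1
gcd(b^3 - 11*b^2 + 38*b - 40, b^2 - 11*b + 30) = b - 5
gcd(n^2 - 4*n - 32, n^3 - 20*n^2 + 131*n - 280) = n - 8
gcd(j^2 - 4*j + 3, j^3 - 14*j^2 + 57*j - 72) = j - 3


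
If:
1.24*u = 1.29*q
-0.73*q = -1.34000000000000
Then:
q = 1.84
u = 1.91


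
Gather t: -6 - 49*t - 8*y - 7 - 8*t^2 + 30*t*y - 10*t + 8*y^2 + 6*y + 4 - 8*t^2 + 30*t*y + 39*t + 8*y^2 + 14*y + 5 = -16*t^2 + t*(60*y - 20) + 16*y^2 + 12*y - 4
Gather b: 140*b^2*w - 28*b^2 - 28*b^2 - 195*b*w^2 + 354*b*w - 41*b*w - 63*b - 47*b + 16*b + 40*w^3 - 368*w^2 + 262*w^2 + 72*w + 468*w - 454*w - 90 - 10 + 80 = b^2*(140*w - 56) + b*(-195*w^2 + 313*w - 94) + 40*w^3 - 106*w^2 + 86*w - 20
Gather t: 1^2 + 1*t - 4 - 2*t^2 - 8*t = -2*t^2 - 7*t - 3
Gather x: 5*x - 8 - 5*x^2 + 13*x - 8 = -5*x^2 + 18*x - 16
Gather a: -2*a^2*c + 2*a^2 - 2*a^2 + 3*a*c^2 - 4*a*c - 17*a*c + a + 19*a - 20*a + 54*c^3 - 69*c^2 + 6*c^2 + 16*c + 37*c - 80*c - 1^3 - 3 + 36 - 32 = -2*a^2*c + a*(3*c^2 - 21*c) + 54*c^3 - 63*c^2 - 27*c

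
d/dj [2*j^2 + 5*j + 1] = 4*j + 5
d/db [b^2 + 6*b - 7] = 2*b + 6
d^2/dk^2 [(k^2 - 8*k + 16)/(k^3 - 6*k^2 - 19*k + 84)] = 2*(k^6 - 24*k^5 + 297*k^4 - 1910*k^3 + 6360*k^2 - 10656*k + 8128)/(k^9 - 18*k^8 + 51*k^7 + 720*k^6 - 3993*k^5 - 7002*k^4 + 71765*k^3 - 36036*k^2 - 402192*k + 592704)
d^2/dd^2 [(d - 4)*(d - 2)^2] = 6*d - 16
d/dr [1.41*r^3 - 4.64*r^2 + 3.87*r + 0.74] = 4.23*r^2 - 9.28*r + 3.87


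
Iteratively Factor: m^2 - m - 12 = (m - 4)*(m + 3)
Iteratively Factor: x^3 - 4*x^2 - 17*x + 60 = (x - 3)*(x^2 - x - 20) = (x - 5)*(x - 3)*(x + 4)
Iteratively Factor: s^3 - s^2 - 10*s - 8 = (s + 2)*(s^2 - 3*s - 4) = (s - 4)*(s + 2)*(s + 1)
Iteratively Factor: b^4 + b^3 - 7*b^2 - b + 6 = (b + 1)*(b^3 - 7*b + 6) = (b - 1)*(b + 1)*(b^2 + b - 6) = (b - 1)*(b + 1)*(b + 3)*(b - 2)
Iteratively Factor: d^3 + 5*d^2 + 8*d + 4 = (d + 1)*(d^2 + 4*d + 4) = (d + 1)*(d + 2)*(d + 2)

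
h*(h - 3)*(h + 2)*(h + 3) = h^4 + 2*h^3 - 9*h^2 - 18*h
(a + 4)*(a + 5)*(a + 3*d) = a^3 + 3*a^2*d + 9*a^2 + 27*a*d + 20*a + 60*d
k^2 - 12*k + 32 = (k - 8)*(k - 4)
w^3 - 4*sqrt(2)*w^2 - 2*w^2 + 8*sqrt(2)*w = w*(w - 2)*(w - 4*sqrt(2))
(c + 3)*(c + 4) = c^2 + 7*c + 12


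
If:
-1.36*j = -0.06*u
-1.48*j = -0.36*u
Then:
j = 0.00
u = 0.00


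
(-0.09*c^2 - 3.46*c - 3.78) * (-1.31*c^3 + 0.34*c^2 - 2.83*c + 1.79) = 0.1179*c^5 + 4.502*c^4 + 4.0301*c^3 + 8.3455*c^2 + 4.504*c - 6.7662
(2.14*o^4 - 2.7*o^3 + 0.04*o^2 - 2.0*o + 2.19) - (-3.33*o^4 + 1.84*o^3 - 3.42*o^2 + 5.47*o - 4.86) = 5.47*o^4 - 4.54*o^3 + 3.46*o^2 - 7.47*o + 7.05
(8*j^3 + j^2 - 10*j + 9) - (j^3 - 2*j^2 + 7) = 7*j^3 + 3*j^2 - 10*j + 2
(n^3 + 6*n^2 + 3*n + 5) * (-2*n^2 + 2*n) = -2*n^5 - 10*n^4 + 6*n^3 - 4*n^2 + 10*n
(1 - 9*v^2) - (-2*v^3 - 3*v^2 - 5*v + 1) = 2*v^3 - 6*v^2 + 5*v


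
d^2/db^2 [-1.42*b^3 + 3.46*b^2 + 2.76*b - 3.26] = 6.92 - 8.52*b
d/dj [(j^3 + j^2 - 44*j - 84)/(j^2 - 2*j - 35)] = (j^2 + 10*j + 28)/(j^2 + 10*j + 25)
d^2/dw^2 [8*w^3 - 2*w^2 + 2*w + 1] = 48*w - 4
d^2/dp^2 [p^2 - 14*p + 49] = 2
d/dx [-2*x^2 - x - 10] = -4*x - 1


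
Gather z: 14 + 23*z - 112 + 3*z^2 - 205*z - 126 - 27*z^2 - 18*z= -24*z^2 - 200*z - 224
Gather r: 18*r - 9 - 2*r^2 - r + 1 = -2*r^2 + 17*r - 8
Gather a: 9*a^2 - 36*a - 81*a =9*a^2 - 117*a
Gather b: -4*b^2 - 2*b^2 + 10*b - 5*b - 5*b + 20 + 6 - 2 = 24 - 6*b^2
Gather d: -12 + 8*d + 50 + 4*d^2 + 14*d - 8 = 4*d^2 + 22*d + 30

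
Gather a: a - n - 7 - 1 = a - n - 8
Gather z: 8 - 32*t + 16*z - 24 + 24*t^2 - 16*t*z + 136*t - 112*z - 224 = 24*t^2 + 104*t + z*(-16*t - 96) - 240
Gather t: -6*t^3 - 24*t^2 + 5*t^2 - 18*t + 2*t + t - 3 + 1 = -6*t^3 - 19*t^2 - 15*t - 2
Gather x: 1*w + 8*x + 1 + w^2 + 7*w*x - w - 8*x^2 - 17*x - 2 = w^2 - 8*x^2 + x*(7*w - 9) - 1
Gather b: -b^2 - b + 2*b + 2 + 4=-b^2 + b + 6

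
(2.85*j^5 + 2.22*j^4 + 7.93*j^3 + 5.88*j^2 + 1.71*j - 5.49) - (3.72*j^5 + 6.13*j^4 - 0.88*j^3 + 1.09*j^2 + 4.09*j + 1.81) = -0.87*j^5 - 3.91*j^4 + 8.81*j^3 + 4.79*j^2 - 2.38*j - 7.3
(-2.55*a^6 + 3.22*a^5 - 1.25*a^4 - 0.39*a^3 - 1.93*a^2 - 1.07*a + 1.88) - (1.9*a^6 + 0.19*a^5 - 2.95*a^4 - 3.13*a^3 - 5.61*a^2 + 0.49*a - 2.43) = -4.45*a^6 + 3.03*a^5 + 1.7*a^4 + 2.74*a^3 + 3.68*a^2 - 1.56*a + 4.31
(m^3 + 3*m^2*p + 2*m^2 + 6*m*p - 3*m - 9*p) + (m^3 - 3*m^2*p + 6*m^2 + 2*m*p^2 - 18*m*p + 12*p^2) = 2*m^3 + 8*m^2 + 2*m*p^2 - 12*m*p - 3*m + 12*p^2 - 9*p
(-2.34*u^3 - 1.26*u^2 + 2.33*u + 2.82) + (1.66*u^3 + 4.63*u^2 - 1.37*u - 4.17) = -0.68*u^3 + 3.37*u^2 + 0.96*u - 1.35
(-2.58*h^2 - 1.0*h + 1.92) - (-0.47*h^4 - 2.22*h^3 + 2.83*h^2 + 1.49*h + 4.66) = 0.47*h^4 + 2.22*h^3 - 5.41*h^2 - 2.49*h - 2.74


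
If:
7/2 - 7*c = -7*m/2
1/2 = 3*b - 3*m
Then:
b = m + 1/6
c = m/2 + 1/2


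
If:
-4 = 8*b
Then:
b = -1/2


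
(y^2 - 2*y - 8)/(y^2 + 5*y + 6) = (y - 4)/(y + 3)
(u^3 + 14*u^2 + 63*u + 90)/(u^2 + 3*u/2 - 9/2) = 2*(u^2 + 11*u + 30)/(2*u - 3)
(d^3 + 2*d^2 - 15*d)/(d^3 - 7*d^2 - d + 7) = d*(d^2 + 2*d - 15)/(d^3 - 7*d^2 - d + 7)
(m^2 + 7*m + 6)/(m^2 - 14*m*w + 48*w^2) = (m^2 + 7*m + 6)/(m^2 - 14*m*w + 48*w^2)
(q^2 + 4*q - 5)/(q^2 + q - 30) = (q^2 + 4*q - 5)/(q^2 + q - 30)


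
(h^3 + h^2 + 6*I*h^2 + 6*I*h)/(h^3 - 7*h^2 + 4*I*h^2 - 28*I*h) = (h^2 + h*(1 + 6*I) + 6*I)/(h^2 + h*(-7 + 4*I) - 28*I)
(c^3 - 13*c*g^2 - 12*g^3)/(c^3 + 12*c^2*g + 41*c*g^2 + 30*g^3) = (c^2 - c*g - 12*g^2)/(c^2 + 11*c*g + 30*g^2)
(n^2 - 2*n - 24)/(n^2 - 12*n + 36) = (n + 4)/(n - 6)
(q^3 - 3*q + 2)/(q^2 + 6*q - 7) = (q^2 + q - 2)/(q + 7)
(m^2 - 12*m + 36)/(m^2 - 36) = (m - 6)/(m + 6)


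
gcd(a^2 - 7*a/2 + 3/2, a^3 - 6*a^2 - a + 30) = a - 3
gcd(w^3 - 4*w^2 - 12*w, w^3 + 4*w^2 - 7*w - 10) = 1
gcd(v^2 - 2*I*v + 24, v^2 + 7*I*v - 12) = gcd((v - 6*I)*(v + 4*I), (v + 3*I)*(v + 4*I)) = v + 4*I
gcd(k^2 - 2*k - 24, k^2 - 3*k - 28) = k + 4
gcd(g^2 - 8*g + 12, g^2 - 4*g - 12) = g - 6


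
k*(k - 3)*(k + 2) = k^3 - k^2 - 6*k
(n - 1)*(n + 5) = n^2 + 4*n - 5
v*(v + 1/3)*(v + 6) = v^3 + 19*v^2/3 + 2*v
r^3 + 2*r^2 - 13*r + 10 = (r - 2)*(r - 1)*(r + 5)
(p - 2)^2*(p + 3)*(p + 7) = p^4 + 6*p^3 - 15*p^2 - 44*p + 84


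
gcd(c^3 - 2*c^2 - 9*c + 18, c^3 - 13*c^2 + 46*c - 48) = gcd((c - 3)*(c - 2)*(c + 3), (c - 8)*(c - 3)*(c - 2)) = c^2 - 5*c + 6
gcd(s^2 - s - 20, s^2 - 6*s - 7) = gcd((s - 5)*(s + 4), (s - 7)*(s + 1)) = 1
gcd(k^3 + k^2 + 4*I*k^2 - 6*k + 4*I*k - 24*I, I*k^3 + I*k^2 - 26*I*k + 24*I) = 1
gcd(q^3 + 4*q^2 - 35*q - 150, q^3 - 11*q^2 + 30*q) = q - 6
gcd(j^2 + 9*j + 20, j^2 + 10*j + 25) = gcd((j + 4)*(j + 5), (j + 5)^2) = j + 5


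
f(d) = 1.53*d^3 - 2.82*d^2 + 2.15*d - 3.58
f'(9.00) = 323.18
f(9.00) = 902.72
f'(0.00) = 2.15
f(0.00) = -3.58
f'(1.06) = 1.33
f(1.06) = -2.65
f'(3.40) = 36.03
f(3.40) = 31.27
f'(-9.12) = 435.36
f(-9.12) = -1418.32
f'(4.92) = 85.51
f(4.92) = 120.95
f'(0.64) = 0.42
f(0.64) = -2.96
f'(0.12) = 1.54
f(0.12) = -3.36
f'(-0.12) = 2.89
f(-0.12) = -3.88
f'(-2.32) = 39.94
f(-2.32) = -42.85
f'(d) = 4.59*d^2 - 5.64*d + 2.15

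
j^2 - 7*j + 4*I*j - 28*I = (j - 7)*(j + 4*I)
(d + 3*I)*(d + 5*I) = d^2 + 8*I*d - 15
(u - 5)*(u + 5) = u^2 - 25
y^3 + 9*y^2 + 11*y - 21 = (y - 1)*(y + 3)*(y + 7)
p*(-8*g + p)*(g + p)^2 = -8*g^3*p - 15*g^2*p^2 - 6*g*p^3 + p^4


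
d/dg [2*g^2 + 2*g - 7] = 4*g + 2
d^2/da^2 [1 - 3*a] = 0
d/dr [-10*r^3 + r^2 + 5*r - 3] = -30*r^2 + 2*r + 5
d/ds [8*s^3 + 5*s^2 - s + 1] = 24*s^2 + 10*s - 1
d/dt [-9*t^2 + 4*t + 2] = 4 - 18*t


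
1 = 1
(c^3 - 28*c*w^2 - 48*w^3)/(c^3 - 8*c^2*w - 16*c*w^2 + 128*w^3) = (c^2 - 4*c*w - 12*w^2)/(c^2 - 12*c*w + 32*w^2)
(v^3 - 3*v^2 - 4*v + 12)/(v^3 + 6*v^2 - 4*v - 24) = (v - 3)/(v + 6)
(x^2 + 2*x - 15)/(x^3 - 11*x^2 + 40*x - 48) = (x + 5)/(x^2 - 8*x + 16)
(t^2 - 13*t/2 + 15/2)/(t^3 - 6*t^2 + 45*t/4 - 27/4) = 2*(t - 5)/(2*t^2 - 9*t + 9)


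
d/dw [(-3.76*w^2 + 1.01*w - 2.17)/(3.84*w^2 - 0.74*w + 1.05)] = (-1.096*w^2 + 8.7696*w - 0.5453)/(14.7456*w^4 - 5.6832*w^3 + 8.6116*w^2 - 1.554*w + 1.1025)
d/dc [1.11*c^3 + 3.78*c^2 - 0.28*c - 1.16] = 3.33*c^2 + 7.56*c - 0.28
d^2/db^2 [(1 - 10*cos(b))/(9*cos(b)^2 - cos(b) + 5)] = (-7290*sin(b)^4*cos(b) + 234*sin(b)^4 + 247*sin(b)^2 + 2935*cos(b)/4 - 2187*cos(3*b)/4 + 405*cos(5*b) - 293)/(9*sin(b)^2 + cos(b) - 14)^3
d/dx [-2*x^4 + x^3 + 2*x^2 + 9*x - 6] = -8*x^3 + 3*x^2 + 4*x + 9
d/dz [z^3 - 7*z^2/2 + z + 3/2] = 3*z^2 - 7*z + 1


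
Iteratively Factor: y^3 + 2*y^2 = (y)*(y^2 + 2*y) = y*(y + 2)*(y)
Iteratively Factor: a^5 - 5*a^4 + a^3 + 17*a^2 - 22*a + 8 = (a + 2)*(a^4 - 7*a^3 + 15*a^2 - 13*a + 4) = (a - 1)*(a + 2)*(a^3 - 6*a^2 + 9*a - 4) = (a - 4)*(a - 1)*(a + 2)*(a^2 - 2*a + 1) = (a - 4)*(a - 1)^2*(a + 2)*(a - 1)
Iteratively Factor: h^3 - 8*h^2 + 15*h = (h - 3)*(h^2 - 5*h) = h*(h - 3)*(h - 5)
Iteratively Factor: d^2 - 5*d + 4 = (d - 4)*(d - 1)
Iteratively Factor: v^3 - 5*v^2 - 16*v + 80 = (v + 4)*(v^2 - 9*v + 20) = (v - 5)*(v + 4)*(v - 4)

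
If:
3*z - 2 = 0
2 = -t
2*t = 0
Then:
No Solution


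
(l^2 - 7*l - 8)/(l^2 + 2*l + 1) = (l - 8)/(l + 1)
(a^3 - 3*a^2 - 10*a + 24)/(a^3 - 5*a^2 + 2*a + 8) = (a + 3)/(a + 1)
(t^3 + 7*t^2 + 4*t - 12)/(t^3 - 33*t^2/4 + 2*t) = 4*(t^3 + 7*t^2 + 4*t - 12)/(t*(4*t^2 - 33*t + 8))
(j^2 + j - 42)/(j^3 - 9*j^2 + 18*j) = (j + 7)/(j*(j - 3))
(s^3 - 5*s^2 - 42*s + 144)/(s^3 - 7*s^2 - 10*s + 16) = (s^2 + 3*s - 18)/(s^2 + s - 2)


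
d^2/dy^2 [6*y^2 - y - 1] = 12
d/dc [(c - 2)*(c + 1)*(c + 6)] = 3*c^2 + 10*c - 8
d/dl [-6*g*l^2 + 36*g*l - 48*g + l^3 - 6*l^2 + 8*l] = -12*g*l + 36*g + 3*l^2 - 12*l + 8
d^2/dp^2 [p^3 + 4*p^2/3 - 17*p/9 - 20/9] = 6*p + 8/3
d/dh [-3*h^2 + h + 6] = 1 - 6*h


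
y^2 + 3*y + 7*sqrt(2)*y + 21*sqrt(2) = (y + 3)*(y + 7*sqrt(2))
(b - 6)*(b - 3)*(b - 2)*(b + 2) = b^4 - 9*b^3 + 14*b^2 + 36*b - 72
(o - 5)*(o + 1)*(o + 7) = o^3 + 3*o^2 - 33*o - 35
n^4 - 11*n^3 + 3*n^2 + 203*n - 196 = (n - 7)^2*(n - 1)*(n + 4)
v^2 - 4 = (v - 2)*(v + 2)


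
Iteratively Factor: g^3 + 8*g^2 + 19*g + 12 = (g + 3)*(g^2 + 5*g + 4) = (g + 3)*(g + 4)*(g + 1)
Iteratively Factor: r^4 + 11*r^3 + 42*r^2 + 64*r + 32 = (r + 2)*(r^3 + 9*r^2 + 24*r + 16) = (r + 2)*(r + 4)*(r^2 + 5*r + 4) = (r + 2)*(r + 4)^2*(r + 1)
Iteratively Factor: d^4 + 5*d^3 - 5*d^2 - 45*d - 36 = (d - 3)*(d^3 + 8*d^2 + 19*d + 12) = (d - 3)*(d + 3)*(d^2 + 5*d + 4) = (d - 3)*(d + 3)*(d + 4)*(d + 1)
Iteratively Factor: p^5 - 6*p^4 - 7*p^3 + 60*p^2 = (p)*(p^4 - 6*p^3 - 7*p^2 + 60*p) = p^2*(p^3 - 6*p^2 - 7*p + 60) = p^2*(p - 4)*(p^2 - 2*p - 15) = p^2*(p - 4)*(p + 3)*(p - 5)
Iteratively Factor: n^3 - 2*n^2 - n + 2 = (n - 1)*(n^2 - n - 2) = (n - 2)*(n - 1)*(n + 1)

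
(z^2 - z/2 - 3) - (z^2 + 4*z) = -9*z/2 - 3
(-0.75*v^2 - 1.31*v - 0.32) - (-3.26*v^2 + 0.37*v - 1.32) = 2.51*v^2 - 1.68*v + 1.0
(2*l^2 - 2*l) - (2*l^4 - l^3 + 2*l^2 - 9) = -2*l^4 + l^3 - 2*l + 9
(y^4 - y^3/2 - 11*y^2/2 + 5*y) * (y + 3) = y^5 + 5*y^4/2 - 7*y^3 - 23*y^2/2 + 15*y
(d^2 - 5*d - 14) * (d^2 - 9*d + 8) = d^4 - 14*d^3 + 39*d^2 + 86*d - 112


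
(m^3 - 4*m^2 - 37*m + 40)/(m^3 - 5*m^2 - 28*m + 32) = (m + 5)/(m + 4)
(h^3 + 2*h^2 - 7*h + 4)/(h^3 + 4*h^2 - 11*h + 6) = (h + 4)/(h + 6)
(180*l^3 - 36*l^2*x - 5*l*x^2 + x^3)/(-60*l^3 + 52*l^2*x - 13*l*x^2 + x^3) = (6*l + x)/(-2*l + x)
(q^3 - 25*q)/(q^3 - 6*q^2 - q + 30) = q*(q + 5)/(q^2 - q - 6)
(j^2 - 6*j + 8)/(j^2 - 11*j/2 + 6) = 2*(j - 2)/(2*j - 3)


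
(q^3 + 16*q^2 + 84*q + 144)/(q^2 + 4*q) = q + 12 + 36/q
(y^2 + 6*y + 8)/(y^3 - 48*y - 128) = (y + 2)/(y^2 - 4*y - 32)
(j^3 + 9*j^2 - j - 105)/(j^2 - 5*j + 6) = (j^2 + 12*j + 35)/(j - 2)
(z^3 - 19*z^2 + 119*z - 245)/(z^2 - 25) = (z^2 - 14*z + 49)/(z + 5)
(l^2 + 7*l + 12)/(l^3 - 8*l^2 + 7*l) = (l^2 + 7*l + 12)/(l*(l^2 - 8*l + 7))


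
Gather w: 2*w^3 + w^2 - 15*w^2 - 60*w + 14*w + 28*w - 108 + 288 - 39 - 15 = 2*w^3 - 14*w^2 - 18*w + 126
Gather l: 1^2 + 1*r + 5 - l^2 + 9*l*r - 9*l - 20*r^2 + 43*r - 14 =-l^2 + l*(9*r - 9) - 20*r^2 + 44*r - 8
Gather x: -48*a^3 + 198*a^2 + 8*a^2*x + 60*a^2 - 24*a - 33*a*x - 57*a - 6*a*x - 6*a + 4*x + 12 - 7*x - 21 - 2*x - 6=-48*a^3 + 258*a^2 - 87*a + x*(8*a^2 - 39*a - 5) - 15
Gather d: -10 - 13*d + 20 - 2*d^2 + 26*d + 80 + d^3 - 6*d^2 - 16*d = d^3 - 8*d^2 - 3*d + 90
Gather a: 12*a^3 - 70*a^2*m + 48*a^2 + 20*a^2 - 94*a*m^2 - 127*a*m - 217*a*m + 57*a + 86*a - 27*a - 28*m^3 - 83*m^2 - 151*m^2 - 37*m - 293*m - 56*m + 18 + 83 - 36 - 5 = 12*a^3 + a^2*(68 - 70*m) + a*(-94*m^2 - 344*m + 116) - 28*m^3 - 234*m^2 - 386*m + 60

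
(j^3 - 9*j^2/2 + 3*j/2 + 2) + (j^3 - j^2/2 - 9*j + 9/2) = 2*j^3 - 5*j^2 - 15*j/2 + 13/2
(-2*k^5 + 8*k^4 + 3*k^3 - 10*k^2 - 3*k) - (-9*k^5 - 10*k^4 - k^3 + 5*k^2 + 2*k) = 7*k^5 + 18*k^4 + 4*k^3 - 15*k^2 - 5*k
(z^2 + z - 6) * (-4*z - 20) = -4*z^3 - 24*z^2 + 4*z + 120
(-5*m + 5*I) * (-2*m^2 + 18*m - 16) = 10*m^3 - 90*m^2 - 10*I*m^2 + 80*m + 90*I*m - 80*I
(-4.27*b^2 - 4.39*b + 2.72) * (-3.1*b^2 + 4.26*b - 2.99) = 13.237*b^4 - 4.5812*b^3 - 14.3661*b^2 + 24.7133*b - 8.1328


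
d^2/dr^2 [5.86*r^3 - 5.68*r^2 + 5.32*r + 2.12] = 35.16*r - 11.36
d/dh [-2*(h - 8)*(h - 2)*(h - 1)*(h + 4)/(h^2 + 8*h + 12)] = 2*(-2*h^5 - 17*h^4 + 64*h^3 + 484*h^2 + 304*h - 1568)/(h^4 + 16*h^3 + 88*h^2 + 192*h + 144)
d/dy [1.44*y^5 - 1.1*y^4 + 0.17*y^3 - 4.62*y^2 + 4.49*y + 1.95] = 7.2*y^4 - 4.4*y^3 + 0.51*y^2 - 9.24*y + 4.49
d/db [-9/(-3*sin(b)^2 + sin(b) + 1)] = 9*(1 - 6*sin(b))*cos(b)/(-3*sin(b)^2 + sin(b) + 1)^2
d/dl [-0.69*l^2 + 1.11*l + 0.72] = 1.11 - 1.38*l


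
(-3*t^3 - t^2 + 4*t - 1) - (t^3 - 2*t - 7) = -4*t^3 - t^2 + 6*t + 6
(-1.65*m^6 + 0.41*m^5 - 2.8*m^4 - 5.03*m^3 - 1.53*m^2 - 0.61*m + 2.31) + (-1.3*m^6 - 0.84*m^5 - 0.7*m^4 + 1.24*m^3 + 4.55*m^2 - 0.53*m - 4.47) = -2.95*m^6 - 0.43*m^5 - 3.5*m^4 - 3.79*m^3 + 3.02*m^2 - 1.14*m - 2.16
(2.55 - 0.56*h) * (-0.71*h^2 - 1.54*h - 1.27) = 0.3976*h^3 - 0.9481*h^2 - 3.2158*h - 3.2385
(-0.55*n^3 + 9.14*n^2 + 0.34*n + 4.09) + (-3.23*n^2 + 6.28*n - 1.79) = -0.55*n^3 + 5.91*n^2 + 6.62*n + 2.3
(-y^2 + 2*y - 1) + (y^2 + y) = 3*y - 1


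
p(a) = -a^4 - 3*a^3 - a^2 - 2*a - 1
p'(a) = -4*a^3 - 9*a^2 - 2*a - 2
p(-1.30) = 3.64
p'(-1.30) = -5.82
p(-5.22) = -333.57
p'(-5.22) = 332.15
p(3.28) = -239.92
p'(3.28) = -246.54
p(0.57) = -3.13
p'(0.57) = -6.80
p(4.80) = -896.26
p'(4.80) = -661.33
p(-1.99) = 6.98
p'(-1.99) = -2.14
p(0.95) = -7.19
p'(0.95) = -15.45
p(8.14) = -6091.93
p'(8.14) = -2772.03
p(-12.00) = -15673.00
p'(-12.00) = 5638.00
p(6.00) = -1993.00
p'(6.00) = -1202.00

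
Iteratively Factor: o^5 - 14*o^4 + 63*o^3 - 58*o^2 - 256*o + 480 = (o - 4)*(o^4 - 10*o^3 + 23*o^2 + 34*o - 120) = (o - 5)*(o - 4)*(o^3 - 5*o^2 - 2*o + 24) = (o - 5)*(o - 4)*(o - 3)*(o^2 - 2*o - 8) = (o - 5)*(o - 4)*(o - 3)*(o + 2)*(o - 4)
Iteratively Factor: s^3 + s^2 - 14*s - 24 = (s + 2)*(s^2 - s - 12) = (s + 2)*(s + 3)*(s - 4)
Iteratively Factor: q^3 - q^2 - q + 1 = (q - 1)*(q^2 - 1) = (q - 1)*(q + 1)*(q - 1)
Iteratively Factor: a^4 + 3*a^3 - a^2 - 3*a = (a)*(a^3 + 3*a^2 - a - 3) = a*(a + 3)*(a^2 - 1) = a*(a + 1)*(a + 3)*(a - 1)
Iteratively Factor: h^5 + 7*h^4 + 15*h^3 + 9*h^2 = (h)*(h^4 + 7*h^3 + 15*h^2 + 9*h) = h^2*(h^3 + 7*h^2 + 15*h + 9) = h^2*(h + 1)*(h^2 + 6*h + 9) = h^2*(h + 1)*(h + 3)*(h + 3)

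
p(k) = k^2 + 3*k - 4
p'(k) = 2*k + 3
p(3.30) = 16.79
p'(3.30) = 9.60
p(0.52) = -2.17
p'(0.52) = 4.04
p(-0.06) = -4.18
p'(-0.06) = 2.88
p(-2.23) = -5.72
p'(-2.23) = -1.46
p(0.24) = -3.22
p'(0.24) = 3.48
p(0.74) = -1.23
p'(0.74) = 4.48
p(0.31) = -2.97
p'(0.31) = 3.62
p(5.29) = 39.85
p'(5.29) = 13.58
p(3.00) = 14.00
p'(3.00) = 9.00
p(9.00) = 104.00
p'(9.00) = 21.00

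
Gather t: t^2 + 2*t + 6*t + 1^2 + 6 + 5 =t^2 + 8*t + 12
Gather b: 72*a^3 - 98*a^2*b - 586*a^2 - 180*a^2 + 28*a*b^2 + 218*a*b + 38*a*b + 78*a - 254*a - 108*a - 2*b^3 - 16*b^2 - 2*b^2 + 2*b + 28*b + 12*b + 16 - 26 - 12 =72*a^3 - 766*a^2 - 284*a - 2*b^3 + b^2*(28*a - 18) + b*(-98*a^2 + 256*a + 42) - 22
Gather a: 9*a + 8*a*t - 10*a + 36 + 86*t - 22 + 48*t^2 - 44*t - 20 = a*(8*t - 1) + 48*t^2 + 42*t - 6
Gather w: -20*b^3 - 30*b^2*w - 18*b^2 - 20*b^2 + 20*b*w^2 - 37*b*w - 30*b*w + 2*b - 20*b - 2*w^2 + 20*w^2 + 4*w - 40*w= -20*b^3 - 38*b^2 - 18*b + w^2*(20*b + 18) + w*(-30*b^2 - 67*b - 36)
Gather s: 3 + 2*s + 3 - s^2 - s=-s^2 + s + 6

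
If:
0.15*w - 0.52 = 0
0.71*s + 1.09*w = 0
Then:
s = -5.32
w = 3.47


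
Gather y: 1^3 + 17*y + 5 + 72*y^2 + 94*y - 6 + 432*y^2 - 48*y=504*y^2 + 63*y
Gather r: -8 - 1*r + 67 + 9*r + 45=8*r + 104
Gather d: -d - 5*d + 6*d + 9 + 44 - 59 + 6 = 0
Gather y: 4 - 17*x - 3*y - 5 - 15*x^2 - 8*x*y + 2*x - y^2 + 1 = -15*x^2 - 15*x - y^2 + y*(-8*x - 3)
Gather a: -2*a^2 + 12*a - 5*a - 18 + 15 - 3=-2*a^2 + 7*a - 6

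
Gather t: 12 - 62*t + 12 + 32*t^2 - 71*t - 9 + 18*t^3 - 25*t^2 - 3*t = 18*t^3 + 7*t^2 - 136*t + 15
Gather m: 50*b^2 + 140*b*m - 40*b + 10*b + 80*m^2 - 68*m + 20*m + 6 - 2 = 50*b^2 - 30*b + 80*m^2 + m*(140*b - 48) + 4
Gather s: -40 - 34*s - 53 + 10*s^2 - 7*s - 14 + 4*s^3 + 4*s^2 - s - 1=4*s^3 + 14*s^2 - 42*s - 108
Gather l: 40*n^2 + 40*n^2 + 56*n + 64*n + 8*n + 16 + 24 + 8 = 80*n^2 + 128*n + 48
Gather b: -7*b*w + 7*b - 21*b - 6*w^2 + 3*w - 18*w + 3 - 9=b*(-7*w - 14) - 6*w^2 - 15*w - 6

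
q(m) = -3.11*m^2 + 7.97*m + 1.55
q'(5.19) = -24.31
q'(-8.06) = 58.10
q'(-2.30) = 22.28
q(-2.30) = -33.23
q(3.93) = -15.16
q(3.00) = -2.53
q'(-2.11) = 21.09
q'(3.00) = -10.69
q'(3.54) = -14.05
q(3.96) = -15.66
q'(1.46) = -1.11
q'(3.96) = -16.66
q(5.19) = -40.86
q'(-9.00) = 63.95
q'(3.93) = -16.47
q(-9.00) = -322.09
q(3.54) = -9.21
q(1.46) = 6.56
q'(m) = 7.97 - 6.22*m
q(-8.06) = -264.72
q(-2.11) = -29.11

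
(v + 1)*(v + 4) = v^2 + 5*v + 4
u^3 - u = u*(u - 1)*(u + 1)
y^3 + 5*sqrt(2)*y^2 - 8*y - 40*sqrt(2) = (y - 2*sqrt(2))*(y + 2*sqrt(2))*(y + 5*sqrt(2))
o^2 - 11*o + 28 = (o - 7)*(o - 4)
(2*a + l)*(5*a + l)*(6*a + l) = 60*a^3 + 52*a^2*l + 13*a*l^2 + l^3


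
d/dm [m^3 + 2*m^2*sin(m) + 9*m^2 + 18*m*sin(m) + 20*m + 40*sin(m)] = 2*m^2*cos(m) + 3*m^2 + 4*m*sin(m) + 18*m*cos(m) + 18*m + 18*sin(m) + 40*cos(m) + 20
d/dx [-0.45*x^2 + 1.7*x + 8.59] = 1.7 - 0.9*x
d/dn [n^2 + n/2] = 2*n + 1/2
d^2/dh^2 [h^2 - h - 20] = 2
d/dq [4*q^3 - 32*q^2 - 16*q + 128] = 12*q^2 - 64*q - 16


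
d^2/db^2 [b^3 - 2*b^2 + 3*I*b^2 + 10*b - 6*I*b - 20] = 6*b - 4 + 6*I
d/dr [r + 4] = 1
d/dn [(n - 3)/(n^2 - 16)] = (n^2 - 2*n*(n - 3) - 16)/(n^2 - 16)^2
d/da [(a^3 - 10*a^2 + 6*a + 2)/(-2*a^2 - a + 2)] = 2*(-a^4 - a^3 + 14*a^2 - 16*a + 7)/(4*a^4 + 4*a^3 - 7*a^2 - 4*a + 4)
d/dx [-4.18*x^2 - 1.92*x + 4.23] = -8.36*x - 1.92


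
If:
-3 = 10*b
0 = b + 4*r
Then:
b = -3/10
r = 3/40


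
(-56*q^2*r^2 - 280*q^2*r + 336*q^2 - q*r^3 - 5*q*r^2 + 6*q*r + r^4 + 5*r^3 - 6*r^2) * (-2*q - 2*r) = 112*q^3*r^2 + 560*q^3*r - 672*q^3 + 114*q^2*r^3 + 570*q^2*r^2 - 684*q^2*r - 2*r^5 - 10*r^4 + 12*r^3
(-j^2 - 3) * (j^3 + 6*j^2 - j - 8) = -j^5 - 6*j^4 - 2*j^3 - 10*j^2 + 3*j + 24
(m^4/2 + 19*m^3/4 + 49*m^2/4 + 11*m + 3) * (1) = m^4/2 + 19*m^3/4 + 49*m^2/4 + 11*m + 3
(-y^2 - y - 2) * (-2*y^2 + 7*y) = 2*y^4 - 5*y^3 - 3*y^2 - 14*y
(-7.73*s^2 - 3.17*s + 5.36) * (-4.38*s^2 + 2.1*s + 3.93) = 33.8574*s^4 - 2.3484*s^3 - 60.5127*s^2 - 1.2021*s + 21.0648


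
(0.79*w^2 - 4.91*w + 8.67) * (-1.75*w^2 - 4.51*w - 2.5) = -1.3825*w^4 + 5.0296*w^3 + 4.9966*w^2 - 26.8267*w - 21.675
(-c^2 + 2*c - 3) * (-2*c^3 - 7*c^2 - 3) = 2*c^5 + 3*c^4 - 8*c^3 + 24*c^2 - 6*c + 9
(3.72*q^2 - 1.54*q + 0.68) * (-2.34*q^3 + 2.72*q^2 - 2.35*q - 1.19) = -8.7048*q^5 + 13.722*q^4 - 14.522*q^3 + 1.0418*q^2 + 0.2346*q - 0.8092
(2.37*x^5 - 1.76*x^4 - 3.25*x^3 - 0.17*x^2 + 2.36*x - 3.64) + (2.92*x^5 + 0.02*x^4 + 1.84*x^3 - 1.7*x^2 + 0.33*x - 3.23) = 5.29*x^5 - 1.74*x^4 - 1.41*x^3 - 1.87*x^2 + 2.69*x - 6.87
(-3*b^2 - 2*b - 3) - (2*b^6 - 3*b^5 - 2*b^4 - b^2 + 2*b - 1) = -2*b^6 + 3*b^5 + 2*b^4 - 2*b^2 - 4*b - 2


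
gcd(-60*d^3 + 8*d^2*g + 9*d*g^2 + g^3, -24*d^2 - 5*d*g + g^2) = 1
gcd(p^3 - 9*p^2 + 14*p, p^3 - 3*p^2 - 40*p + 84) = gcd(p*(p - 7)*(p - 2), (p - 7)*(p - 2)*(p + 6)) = p^2 - 9*p + 14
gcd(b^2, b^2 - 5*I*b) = b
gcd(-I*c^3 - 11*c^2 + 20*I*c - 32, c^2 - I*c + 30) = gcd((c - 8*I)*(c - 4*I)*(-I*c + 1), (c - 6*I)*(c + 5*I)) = 1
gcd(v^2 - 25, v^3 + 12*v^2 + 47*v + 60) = v + 5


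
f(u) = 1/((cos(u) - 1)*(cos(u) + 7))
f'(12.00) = -2.75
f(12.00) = -0.82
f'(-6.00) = 22.02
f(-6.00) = -3.15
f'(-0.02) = -62500.00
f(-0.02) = -625.04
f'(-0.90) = -0.68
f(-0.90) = -0.35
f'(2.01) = 0.05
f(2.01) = -0.11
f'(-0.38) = -9.11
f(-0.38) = -1.77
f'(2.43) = 0.02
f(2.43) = -0.09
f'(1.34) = 0.20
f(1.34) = -0.18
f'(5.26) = -0.46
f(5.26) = -0.28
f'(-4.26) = 0.05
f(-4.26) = -0.11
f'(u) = sin(u)/((cos(u) - 1)*(cos(u) + 7)^2) + sin(u)/((cos(u) - 1)^2*(cos(u) + 7)) = 2*(cos(u) + 3)*sin(u)/((cos(u) - 1)^2*(cos(u) + 7)^2)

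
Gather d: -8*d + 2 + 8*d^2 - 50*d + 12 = 8*d^2 - 58*d + 14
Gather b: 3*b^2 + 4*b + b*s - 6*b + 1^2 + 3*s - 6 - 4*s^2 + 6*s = 3*b^2 + b*(s - 2) - 4*s^2 + 9*s - 5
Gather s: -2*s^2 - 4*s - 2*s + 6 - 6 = -2*s^2 - 6*s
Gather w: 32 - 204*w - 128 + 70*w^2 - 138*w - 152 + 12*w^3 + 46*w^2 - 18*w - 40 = 12*w^3 + 116*w^2 - 360*w - 288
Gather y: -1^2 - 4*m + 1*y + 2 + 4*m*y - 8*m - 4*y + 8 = -12*m + y*(4*m - 3) + 9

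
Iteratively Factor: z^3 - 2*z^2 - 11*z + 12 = (z - 4)*(z^2 + 2*z - 3) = (z - 4)*(z - 1)*(z + 3)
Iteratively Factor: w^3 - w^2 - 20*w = (w)*(w^2 - w - 20) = w*(w - 5)*(w + 4)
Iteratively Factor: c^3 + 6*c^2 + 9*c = (c + 3)*(c^2 + 3*c) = (c + 3)^2*(c)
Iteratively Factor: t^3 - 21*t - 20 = (t - 5)*(t^2 + 5*t + 4) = (t - 5)*(t + 4)*(t + 1)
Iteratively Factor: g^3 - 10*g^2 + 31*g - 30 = (g - 2)*(g^2 - 8*g + 15) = (g - 5)*(g - 2)*(g - 3)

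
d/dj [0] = 0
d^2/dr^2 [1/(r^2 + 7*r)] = 2*(-r*(r + 7) + (2*r + 7)^2)/(r^3*(r + 7)^3)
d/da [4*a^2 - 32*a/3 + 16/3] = 8*a - 32/3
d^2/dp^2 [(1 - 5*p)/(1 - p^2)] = 2*(4*p^2*(5*p - 1) + (1 - 15*p)*(p^2 - 1))/(p^2 - 1)^3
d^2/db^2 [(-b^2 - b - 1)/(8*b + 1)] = -114/(512*b^3 + 192*b^2 + 24*b + 1)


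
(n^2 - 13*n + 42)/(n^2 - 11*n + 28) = (n - 6)/(n - 4)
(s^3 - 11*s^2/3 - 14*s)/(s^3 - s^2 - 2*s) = (-s^2 + 11*s/3 + 14)/(-s^2 + s + 2)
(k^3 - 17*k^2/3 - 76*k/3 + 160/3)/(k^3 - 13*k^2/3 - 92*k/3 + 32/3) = (3*k - 5)/(3*k - 1)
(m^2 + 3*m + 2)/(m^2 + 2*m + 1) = (m + 2)/(m + 1)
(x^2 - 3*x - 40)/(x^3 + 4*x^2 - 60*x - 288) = (x + 5)/(x^2 + 12*x + 36)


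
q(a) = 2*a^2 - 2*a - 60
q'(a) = 4*a - 2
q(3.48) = -42.74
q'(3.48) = 11.92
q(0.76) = -60.36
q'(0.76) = 1.04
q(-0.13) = -59.71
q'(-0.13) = -2.52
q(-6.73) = 44.05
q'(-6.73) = -28.92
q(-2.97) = -36.42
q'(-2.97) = -13.88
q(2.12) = -55.25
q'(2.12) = 6.48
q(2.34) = -53.73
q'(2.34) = 7.36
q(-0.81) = -57.07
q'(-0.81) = -5.24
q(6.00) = 0.00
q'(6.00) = 22.00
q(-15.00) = 420.00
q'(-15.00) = -62.00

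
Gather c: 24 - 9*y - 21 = 3 - 9*y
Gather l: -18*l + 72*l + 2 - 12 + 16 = 54*l + 6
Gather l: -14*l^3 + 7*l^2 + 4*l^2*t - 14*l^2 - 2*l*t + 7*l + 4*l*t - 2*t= -14*l^3 + l^2*(4*t - 7) + l*(2*t + 7) - 2*t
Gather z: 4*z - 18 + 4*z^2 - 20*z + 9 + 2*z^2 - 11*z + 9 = 6*z^2 - 27*z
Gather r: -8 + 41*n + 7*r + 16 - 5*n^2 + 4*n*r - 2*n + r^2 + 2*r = -5*n^2 + 39*n + r^2 + r*(4*n + 9) + 8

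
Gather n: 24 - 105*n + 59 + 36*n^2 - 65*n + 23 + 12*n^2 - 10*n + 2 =48*n^2 - 180*n + 108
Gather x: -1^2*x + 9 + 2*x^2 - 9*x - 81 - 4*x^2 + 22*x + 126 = -2*x^2 + 12*x + 54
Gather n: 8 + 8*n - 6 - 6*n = 2*n + 2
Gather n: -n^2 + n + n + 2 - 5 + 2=-n^2 + 2*n - 1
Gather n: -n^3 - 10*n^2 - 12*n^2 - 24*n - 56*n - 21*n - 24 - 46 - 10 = -n^3 - 22*n^2 - 101*n - 80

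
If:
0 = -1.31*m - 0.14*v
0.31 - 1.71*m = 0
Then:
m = 0.18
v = -1.70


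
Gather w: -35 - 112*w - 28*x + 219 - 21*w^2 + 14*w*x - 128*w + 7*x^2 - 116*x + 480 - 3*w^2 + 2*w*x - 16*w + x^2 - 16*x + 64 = -24*w^2 + w*(16*x - 256) + 8*x^2 - 160*x + 728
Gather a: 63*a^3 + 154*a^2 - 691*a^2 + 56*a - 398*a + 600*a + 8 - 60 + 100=63*a^3 - 537*a^2 + 258*a + 48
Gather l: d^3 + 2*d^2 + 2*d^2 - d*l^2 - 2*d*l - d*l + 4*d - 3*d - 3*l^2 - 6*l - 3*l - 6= d^3 + 4*d^2 + d + l^2*(-d - 3) + l*(-3*d - 9) - 6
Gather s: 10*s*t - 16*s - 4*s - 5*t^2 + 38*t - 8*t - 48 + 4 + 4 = s*(10*t - 20) - 5*t^2 + 30*t - 40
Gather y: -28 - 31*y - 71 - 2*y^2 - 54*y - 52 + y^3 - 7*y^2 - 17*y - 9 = y^3 - 9*y^2 - 102*y - 160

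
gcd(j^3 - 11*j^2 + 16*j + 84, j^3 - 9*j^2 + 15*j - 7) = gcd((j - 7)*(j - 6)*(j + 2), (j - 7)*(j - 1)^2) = j - 7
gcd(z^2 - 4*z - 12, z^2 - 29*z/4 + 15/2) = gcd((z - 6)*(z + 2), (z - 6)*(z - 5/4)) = z - 6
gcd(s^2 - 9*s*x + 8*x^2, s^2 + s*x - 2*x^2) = -s + x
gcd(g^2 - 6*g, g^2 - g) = g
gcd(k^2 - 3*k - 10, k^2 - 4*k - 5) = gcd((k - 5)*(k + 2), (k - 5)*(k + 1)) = k - 5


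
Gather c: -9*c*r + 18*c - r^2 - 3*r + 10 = c*(18 - 9*r) - r^2 - 3*r + 10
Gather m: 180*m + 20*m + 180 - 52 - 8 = 200*m + 120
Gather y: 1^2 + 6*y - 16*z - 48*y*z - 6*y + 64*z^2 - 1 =-48*y*z + 64*z^2 - 16*z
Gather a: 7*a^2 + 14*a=7*a^2 + 14*a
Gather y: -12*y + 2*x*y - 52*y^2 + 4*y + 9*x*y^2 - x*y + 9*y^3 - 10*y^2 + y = 9*y^3 + y^2*(9*x - 62) + y*(x - 7)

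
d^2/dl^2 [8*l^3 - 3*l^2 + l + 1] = 48*l - 6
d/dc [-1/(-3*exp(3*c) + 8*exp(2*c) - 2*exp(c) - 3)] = (-9*exp(2*c) + 16*exp(c) - 2)*exp(c)/(3*exp(3*c) - 8*exp(2*c) + 2*exp(c) + 3)^2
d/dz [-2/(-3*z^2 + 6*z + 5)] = 12*(1 - z)/(-3*z^2 + 6*z + 5)^2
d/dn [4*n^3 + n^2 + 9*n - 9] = 12*n^2 + 2*n + 9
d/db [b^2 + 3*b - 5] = 2*b + 3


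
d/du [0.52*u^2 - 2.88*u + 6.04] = 1.04*u - 2.88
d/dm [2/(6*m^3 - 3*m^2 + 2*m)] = 4*(-9*m^2 + 3*m - 1)/(m^2*(6*m^2 - 3*m + 2)^2)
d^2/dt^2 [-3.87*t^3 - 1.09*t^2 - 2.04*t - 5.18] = -23.22*t - 2.18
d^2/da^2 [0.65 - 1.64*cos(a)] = 1.64*cos(a)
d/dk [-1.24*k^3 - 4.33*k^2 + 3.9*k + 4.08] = -3.72*k^2 - 8.66*k + 3.9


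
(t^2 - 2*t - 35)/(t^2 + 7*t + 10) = (t - 7)/(t + 2)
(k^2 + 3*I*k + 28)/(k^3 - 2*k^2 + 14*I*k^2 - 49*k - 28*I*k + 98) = (k - 4*I)/(k^2 + k*(-2 + 7*I) - 14*I)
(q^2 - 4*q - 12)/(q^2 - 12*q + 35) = (q^2 - 4*q - 12)/(q^2 - 12*q + 35)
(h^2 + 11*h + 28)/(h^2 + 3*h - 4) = (h + 7)/(h - 1)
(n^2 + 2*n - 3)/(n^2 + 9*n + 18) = (n - 1)/(n + 6)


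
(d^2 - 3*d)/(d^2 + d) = (d - 3)/(d + 1)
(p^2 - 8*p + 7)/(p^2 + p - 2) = (p - 7)/(p + 2)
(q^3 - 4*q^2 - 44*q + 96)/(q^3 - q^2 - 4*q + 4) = (q^2 - 2*q - 48)/(q^2 + q - 2)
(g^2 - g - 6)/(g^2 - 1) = (g^2 - g - 6)/(g^2 - 1)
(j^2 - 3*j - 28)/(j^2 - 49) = (j + 4)/(j + 7)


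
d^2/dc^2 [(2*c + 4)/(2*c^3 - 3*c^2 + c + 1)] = 4*((c + 2)*(6*c^2 - 6*c + 1)^2 + (-6*c^2 + 6*c - 3*(c + 2)*(2*c - 1) - 1)*(2*c^3 - 3*c^2 + c + 1))/(2*c^3 - 3*c^2 + c + 1)^3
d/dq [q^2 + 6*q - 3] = 2*q + 6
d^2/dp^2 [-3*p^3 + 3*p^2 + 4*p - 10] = 6 - 18*p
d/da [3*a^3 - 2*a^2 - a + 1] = 9*a^2 - 4*a - 1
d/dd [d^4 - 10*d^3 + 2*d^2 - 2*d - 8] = 4*d^3 - 30*d^2 + 4*d - 2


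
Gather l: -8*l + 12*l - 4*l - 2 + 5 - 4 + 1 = 0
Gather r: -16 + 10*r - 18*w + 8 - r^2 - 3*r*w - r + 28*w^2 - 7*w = -r^2 + r*(9 - 3*w) + 28*w^2 - 25*w - 8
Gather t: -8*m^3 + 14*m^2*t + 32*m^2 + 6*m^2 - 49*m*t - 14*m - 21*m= -8*m^3 + 38*m^2 - 35*m + t*(14*m^2 - 49*m)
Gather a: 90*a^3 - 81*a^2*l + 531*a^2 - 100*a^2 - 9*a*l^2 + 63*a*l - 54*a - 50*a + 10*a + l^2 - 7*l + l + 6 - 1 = 90*a^3 + a^2*(431 - 81*l) + a*(-9*l^2 + 63*l - 94) + l^2 - 6*l + 5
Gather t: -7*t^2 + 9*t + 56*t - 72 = -7*t^2 + 65*t - 72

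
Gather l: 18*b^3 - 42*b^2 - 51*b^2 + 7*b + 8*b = 18*b^3 - 93*b^2 + 15*b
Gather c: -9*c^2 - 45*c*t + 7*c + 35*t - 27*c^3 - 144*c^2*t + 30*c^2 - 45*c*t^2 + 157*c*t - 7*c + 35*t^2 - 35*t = -27*c^3 + c^2*(21 - 144*t) + c*(-45*t^2 + 112*t) + 35*t^2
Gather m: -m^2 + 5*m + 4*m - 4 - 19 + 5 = -m^2 + 9*m - 18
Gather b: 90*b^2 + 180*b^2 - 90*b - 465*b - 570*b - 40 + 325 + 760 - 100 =270*b^2 - 1125*b + 945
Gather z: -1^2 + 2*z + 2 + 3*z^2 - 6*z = 3*z^2 - 4*z + 1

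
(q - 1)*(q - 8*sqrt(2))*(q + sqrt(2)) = q^3 - 7*sqrt(2)*q^2 - q^2 - 16*q + 7*sqrt(2)*q + 16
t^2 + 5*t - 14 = (t - 2)*(t + 7)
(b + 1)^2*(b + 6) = b^3 + 8*b^2 + 13*b + 6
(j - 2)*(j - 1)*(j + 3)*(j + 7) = j^4 + 7*j^3 - 7*j^2 - 43*j + 42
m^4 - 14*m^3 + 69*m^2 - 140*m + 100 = (m - 5)^2*(m - 2)^2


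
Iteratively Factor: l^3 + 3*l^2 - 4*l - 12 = (l - 2)*(l^2 + 5*l + 6) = (l - 2)*(l + 3)*(l + 2)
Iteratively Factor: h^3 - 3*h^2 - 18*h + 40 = (h - 5)*(h^2 + 2*h - 8) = (h - 5)*(h - 2)*(h + 4)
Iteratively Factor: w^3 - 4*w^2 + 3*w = (w - 3)*(w^2 - w) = w*(w - 3)*(w - 1)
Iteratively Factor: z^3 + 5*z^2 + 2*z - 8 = (z + 4)*(z^2 + z - 2) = (z - 1)*(z + 4)*(z + 2)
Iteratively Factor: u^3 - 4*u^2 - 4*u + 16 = (u + 2)*(u^2 - 6*u + 8) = (u - 2)*(u + 2)*(u - 4)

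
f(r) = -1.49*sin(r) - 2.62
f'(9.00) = 1.36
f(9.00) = -3.23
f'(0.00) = -1.49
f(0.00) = -2.62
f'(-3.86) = 1.12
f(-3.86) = -3.60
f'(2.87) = 1.44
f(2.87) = -3.02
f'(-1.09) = -0.69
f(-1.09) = -1.30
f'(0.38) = -1.38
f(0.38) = -3.17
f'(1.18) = -0.57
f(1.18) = -4.00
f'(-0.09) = -1.48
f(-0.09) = -2.49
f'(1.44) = -0.19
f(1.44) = -4.10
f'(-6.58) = -1.42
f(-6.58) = -2.18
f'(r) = -1.49*cos(r)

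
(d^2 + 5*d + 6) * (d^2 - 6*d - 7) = d^4 - d^3 - 31*d^2 - 71*d - 42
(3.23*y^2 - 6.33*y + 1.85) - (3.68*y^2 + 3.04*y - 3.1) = -0.45*y^2 - 9.37*y + 4.95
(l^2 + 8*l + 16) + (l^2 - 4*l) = 2*l^2 + 4*l + 16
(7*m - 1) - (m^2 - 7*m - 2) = -m^2 + 14*m + 1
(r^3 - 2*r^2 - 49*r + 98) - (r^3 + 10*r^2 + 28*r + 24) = -12*r^2 - 77*r + 74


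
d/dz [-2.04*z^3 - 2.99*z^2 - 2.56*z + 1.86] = -6.12*z^2 - 5.98*z - 2.56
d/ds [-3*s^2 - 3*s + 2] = -6*s - 3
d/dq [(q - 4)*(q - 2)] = 2*q - 6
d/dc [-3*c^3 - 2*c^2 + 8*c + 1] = -9*c^2 - 4*c + 8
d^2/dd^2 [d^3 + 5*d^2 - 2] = 6*d + 10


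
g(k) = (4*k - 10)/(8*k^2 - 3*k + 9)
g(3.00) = 0.03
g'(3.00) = 0.04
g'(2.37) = 0.09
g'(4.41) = 0.00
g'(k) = (3 - 16*k)*(4*k - 10)/(8*k^2 - 3*k + 9)^2 + 4/(8*k^2 - 3*k + 9)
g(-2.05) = -0.37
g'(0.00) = 0.07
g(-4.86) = -0.14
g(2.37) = -0.01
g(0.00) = -1.11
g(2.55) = 0.00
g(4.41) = 0.05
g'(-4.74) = -0.04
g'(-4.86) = -0.03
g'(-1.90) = -0.22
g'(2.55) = 0.07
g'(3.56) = 0.02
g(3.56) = 0.04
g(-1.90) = -0.40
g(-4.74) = -0.14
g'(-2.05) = -0.19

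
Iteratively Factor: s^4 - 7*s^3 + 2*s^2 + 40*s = (s - 4)*(s^3 - 3*s^2 - 10*s) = (s - 5)*(s - 4)*(s^2 + 2*s) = (s - 5)*(s - 4)*(s + 2)*(s)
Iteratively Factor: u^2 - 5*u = (u)*(u - 5)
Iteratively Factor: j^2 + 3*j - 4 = (j + 4)*(j - 1)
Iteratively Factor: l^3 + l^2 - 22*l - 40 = (l + 2)*(l^2 - l - 20) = (l + 2)*(l + 4)*(l - 5)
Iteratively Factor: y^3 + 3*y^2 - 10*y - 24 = (y + 2)*(y^2 + y - 12) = (y + 2)*(y + 4)*(y - 3)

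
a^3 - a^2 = a^2*(a - 1)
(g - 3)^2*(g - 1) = g^3 - 7*g^2 + 15*g - 9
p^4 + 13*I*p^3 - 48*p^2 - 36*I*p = p*(p + I)*(p + 6*I)^2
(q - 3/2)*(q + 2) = q^2 + q/2 - 3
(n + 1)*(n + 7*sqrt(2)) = n^2 + n + 7*sqrt(2)*n + 7*sqrt(2)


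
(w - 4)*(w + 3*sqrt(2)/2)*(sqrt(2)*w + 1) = sqrt(2)*w^3 - 4*sqrt(2)*w^2 + 4*w^2 - 16*w + 3*sqrt(2)*w/2 - 6*sqrt(2)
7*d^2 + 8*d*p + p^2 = (d + p)*(7*d + p)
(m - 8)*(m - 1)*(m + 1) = m^3 - 8*m^2 - m + 8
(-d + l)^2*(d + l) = d^3 - d^2*l - d*l^2 + l^3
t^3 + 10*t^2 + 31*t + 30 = (t + 2)*(t + 3)*(t + 5)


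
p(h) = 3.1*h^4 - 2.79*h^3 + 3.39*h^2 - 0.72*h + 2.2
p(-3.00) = 361.30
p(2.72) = 138.86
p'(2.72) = 205.33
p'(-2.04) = -154.66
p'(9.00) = 8421.93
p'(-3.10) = -471.58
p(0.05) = 2.17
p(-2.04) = 95.15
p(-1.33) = 25.42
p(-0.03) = 2.22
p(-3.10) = 406.42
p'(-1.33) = -53.72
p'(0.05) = -0.40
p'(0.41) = 1.51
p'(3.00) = 279.09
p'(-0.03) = -0.93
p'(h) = 12.4*h^3 - 8.37*h^2 + 6.78*h - 0.72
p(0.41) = 2.37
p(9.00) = 18575.50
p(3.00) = 206.32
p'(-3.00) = -431.19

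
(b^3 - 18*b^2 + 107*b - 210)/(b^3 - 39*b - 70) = (b^2 - 11*b + 30)/(b^2 + 7*b + 10)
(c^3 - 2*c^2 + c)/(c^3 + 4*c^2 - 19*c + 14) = c*(c - 1)/(c^2 + 5*c - 14)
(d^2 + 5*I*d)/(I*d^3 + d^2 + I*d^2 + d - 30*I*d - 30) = d*(-I*d + 5)/(d^3 + d^2*(1 - I) - d*(30 + I) + 30*I)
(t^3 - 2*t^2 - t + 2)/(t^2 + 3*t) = (t^3 - 2*t^2 - t + 2)/(t*(t + 3))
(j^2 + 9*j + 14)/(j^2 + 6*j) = (j^2 + 9*j + 14)/(j*(j + 6))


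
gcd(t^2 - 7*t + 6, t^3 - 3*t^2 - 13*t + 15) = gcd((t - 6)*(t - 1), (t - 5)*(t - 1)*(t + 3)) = t - 1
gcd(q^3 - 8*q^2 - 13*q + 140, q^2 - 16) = q + 4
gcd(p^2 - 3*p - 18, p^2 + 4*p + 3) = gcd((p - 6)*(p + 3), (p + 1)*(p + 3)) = p + 3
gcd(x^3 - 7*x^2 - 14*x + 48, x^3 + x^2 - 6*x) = x^2 + x - 6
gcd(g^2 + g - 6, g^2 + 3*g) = g + 3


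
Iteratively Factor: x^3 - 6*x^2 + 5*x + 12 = (x + 1)*(x^2 - 7*x + 12) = (x - 3)*(x + 1)*(x - 4)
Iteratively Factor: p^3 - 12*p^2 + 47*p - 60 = (p - 4)*(p^2 - 8*p + 15) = (p - 4)*(p - 3)*(p - 5)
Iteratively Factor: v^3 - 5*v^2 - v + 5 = (v - 1)*(v^2 - 4*v - 5) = (v - 1)*(v + 1)*(v - 5)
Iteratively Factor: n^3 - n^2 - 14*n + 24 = (n - 3)*(n^2 + 2*n - 8) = (n - 3)*(n + 4)*(n - 2)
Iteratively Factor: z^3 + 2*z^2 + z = (z + 1)*(z^2 + z) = (z + 1)^2*(z)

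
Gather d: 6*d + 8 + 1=6*d + 9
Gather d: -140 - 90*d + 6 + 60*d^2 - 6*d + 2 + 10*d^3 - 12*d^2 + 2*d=10*d^3 + 48*d^2 - 94*d - 132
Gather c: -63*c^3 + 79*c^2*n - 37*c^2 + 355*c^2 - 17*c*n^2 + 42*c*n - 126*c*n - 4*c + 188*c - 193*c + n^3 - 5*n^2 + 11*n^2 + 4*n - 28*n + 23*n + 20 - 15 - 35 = -63*c^3 + c^2*(79*n + 318) + c*(-17*n^2 - 84*n - 9) + n^3 + 6*n^2 - n - 30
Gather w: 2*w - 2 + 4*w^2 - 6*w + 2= 4*w^2 - 4*w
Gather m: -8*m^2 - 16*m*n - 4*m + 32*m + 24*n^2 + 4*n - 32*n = -8*m^2 + m*(28 - 16*n) + 24*n^2 - 28*n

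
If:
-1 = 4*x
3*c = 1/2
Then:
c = 1/6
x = -1/4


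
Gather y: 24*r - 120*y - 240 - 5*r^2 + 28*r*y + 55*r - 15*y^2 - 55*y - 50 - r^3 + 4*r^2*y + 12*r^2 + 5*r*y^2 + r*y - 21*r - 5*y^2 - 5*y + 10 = -r^3 + 7*r^2 + 58*r + y^2*(5*r - 20) + y*(4*r^2 + 29*r - 180) - 280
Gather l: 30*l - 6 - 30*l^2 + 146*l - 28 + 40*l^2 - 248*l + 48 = 10*l^2 - 72*l + 14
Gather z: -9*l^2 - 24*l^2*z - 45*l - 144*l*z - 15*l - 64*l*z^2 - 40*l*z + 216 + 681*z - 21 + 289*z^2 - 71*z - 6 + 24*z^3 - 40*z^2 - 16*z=-9*l^2 - 60*l + 24*z^3 + z^2*(249 - 64*l) + z*(-24*l^2 - 184*l + 594) + 189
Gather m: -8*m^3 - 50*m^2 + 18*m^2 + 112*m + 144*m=-8*m^3 - 32*m^2 + 256*m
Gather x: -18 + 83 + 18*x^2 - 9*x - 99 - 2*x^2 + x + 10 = 16*x^2 - 8*x - 24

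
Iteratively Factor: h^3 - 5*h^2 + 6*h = (h - 3)*(h^2 - 2*h) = (h - 3)*(h - 2)*(h)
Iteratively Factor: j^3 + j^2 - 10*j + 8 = (j + 4)*(j^2 - 3*j + 2) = (j - 1)*(j + 4)*(j - 2)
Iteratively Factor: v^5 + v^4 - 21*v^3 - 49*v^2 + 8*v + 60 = (v + 3)*(v^4 - 2*v^3 - 15*v^2 - 4*v + 20) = (v - 5)*(v + 3)*(v^3 + 3*v^2 - 4) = (v - 5)*(v - 1)*(v + 3)*(v^2 + 4*v + 4) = (v - 5)*(v - 1)*(v + 2)*(v + 3)*(v + 2)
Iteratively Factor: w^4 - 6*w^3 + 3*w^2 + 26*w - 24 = (w - 1)*(w^3 - 5*w^2 - 2*w + 24) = (w - 1)*(w + 2)*(w^2 - 7*w + 12) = (w - 3)*(w - 1)*(w + 2)*(w - 4)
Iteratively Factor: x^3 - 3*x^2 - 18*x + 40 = (x - 2)*(x^2 - x - 20) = (x - 2)*(x + 4)*(x - 5)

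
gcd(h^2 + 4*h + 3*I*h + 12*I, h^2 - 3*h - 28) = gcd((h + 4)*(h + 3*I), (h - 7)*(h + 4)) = h + 4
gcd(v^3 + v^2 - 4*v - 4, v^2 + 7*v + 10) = v + 2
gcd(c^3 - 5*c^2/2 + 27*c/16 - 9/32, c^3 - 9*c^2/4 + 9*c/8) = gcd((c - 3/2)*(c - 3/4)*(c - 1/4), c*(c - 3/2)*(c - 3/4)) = c^2 - 9*c/4 + 9/8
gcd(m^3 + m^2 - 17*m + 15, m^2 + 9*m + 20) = m + 5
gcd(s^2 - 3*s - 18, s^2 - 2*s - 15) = s + 3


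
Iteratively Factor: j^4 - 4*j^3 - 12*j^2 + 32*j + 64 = (j - 4)*(j^3 - 12*j - 16) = (j - 4)^2*(j^2 + 4*j + 4) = (j - 4)^2*(j + 2)*(j + 2)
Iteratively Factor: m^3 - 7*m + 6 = (m + 3)*(m^2 - 3*m + 2) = (m - 1)*(m + 3)*(m - 2)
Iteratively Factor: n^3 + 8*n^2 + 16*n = (n + 4)*(n^2 + 4*n) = (n + 4)^2*(n)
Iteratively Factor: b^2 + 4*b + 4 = (b + 2)*(b + 2)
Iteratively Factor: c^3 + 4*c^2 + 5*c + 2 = (c + 2)*(c^2 + 2*c + 1) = (c + 1)*(c + 2)*(c + 1)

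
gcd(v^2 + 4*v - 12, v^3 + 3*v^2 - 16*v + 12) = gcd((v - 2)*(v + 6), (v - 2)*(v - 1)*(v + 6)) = v^2 + 4*v - 12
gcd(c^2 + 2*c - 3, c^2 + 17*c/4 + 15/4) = c + 3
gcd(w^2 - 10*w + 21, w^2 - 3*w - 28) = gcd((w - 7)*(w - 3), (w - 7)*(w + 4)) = w - 7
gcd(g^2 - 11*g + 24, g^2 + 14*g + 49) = 1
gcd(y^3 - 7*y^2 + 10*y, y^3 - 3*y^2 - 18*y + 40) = y^2 - 7*y + 10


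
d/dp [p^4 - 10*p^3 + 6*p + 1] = 4*p^3 - 30*p^2 + 6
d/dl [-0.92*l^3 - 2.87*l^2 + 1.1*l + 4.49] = -2.76*l^2 - 5.74*l + 1.1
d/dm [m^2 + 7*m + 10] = 2*m + 7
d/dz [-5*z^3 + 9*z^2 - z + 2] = -15*z^2 + 18*z - 1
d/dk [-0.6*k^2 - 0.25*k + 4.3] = -1.2*k - 0.25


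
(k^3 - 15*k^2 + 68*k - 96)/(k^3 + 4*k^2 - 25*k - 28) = (k^2 - 11*k + 24)/(k^2 + 8*k + 7)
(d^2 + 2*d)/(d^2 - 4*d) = (d + 2)/(d - 4)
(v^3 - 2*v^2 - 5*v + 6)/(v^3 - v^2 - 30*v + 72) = (v^2 + v - 2)/(v^2 + 2*v - 24)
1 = 1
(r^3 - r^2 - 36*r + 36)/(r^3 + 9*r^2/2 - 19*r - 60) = 2*(r^2 - 7*r + 6)/(2*r^2 - 3*r - 20)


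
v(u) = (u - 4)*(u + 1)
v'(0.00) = -3.00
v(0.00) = -4.00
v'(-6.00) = -15.00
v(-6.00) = 50.00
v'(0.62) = -1.76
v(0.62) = -5.48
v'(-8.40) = -19.80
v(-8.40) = 91.76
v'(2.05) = 1.10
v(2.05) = -5.95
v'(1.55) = 0.10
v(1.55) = -6.25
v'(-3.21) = -9.42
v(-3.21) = 15.93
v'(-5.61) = -14.22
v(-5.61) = 44.30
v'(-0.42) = -3.84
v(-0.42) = -2.56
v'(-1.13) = -5.26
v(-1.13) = 0.67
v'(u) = 2*u - 3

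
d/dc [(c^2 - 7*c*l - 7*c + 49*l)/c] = 1 - 49*l/c^2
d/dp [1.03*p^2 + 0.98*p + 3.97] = 2.06*p + 0.98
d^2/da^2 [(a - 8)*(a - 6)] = 2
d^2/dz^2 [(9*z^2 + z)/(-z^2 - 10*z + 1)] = 2*(89*z^3 - 27*z^2 - 3*z - 19)/(z^6 + 30*z^5 + 297*z^4 + 940*z^3 - 297*z^2 + 30*z - 1)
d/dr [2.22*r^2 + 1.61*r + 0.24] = 4.44*r + 1.61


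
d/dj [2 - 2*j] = -2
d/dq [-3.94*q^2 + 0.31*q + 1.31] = 0.31 - 7.88*q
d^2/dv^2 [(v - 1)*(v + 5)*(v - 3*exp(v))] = -3*v^2*exp(v) - 24*v*exp(v) + 6*v - 15*exp(v) + 8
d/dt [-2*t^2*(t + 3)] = 6*t*(-t - 2)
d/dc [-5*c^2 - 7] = -10*c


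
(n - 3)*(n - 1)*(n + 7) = n^3 + 3*n^2 - 25*n + 21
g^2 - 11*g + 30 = (g - 6)*(g - 5)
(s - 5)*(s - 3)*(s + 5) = s^3 - 3*s^2 - 25*s + 75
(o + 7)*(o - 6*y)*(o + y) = o^3 - 5*o^2*y + 7*o^2 - 6*o*y^2 - 35*o*y - 42*y^2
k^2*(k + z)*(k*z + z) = k^4*z + k^3*z^2 + k^3*z + k^2*z^2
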